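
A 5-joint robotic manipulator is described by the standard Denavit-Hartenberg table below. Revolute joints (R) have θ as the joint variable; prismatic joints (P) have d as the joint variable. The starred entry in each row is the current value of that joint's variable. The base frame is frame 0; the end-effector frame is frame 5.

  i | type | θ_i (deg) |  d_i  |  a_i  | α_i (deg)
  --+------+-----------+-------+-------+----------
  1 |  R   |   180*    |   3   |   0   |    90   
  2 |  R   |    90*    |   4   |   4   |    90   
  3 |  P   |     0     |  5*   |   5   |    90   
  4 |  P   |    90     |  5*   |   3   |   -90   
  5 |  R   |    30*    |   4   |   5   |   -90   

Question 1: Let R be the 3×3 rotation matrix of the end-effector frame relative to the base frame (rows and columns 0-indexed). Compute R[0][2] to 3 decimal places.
0.500

End-effector z-axis (col 2 of R) = (0.5000,0.8660,-0.0000)
R[0][2] = 0.5000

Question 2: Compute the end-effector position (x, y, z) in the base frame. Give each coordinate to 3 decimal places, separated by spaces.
-12.330 1.500 8.000

after link 1: o_1 = (0.0000, 0.0000, 3.0000)
after link 2: o_2 = (0.0000, 4.0000, 7.0000)
after link 3: o_3 = (-5.0000, 4.0000, 12.0000)
after link 4: o_4 = (-8.0000, -1.0000, 12.0000)
after link 5: o_5 = (-12.3301, 1.5000, 8.0000)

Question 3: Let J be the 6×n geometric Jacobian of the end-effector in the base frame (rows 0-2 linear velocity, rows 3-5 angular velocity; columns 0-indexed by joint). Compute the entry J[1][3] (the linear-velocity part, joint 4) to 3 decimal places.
prismatic axis z_3 = (-0.0000,-1.0000,-0.0000)
J_v[:, 3] = z_3; J_ω[:, 3] = (0,0,0)
entry J[1][3] = -1.0000

-1.000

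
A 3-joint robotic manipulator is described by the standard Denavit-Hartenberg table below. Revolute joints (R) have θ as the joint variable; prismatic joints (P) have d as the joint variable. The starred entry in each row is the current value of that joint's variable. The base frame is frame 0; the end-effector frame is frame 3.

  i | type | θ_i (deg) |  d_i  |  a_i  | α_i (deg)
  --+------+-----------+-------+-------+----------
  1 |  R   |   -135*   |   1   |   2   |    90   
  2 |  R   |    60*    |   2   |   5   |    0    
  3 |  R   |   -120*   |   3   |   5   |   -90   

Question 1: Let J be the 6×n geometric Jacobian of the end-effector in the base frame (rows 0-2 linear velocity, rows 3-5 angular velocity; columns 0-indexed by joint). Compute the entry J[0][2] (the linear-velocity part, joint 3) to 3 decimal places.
-3.062

axis z_2 = (-0.7071,0.7071,0.0000); lever o_n−o_2 = (-3.8891,0.3536,-4.3301)
cross product → J_v[:, 2] = (-3.0619,-3.0619,2.5000)
J_ω[:, 2] = z_2
entry J[0][2] = -3.0619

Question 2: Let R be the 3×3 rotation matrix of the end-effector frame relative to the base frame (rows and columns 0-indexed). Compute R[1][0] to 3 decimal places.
End-effector x-axis (col 0 of R) = (-0.3536,-0.3536,-0.8660)
R[1][0] = -0.3536

-0.354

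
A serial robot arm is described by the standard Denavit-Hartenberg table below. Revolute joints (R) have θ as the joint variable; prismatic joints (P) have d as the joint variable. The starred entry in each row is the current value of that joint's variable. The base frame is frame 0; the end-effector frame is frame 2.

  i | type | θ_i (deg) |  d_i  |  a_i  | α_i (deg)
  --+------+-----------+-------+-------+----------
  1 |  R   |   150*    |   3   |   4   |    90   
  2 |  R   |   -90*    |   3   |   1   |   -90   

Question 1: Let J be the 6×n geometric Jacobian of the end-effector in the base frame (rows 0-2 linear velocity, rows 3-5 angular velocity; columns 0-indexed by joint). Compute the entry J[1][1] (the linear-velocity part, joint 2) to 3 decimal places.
0.500

axis z_1 = (0.5000,0.8660,0.0000); lever o_n−o_1 = (1.5000,2.5981,-1.0000)
cross product → J_v[:, 1] = (-0.8660,0.5000,0.0000)
J_ω[:, 1] = z_1
entry J[1][1] = 0.5000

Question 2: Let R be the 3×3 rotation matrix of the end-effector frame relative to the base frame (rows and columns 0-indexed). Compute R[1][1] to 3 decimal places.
-0.866

End-effector y-axis (col 1 of R) = (-0.5000,-0.8660,-0.0000)
R[1][1] = -0.8660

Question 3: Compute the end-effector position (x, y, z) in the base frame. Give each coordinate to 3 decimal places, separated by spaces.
after link 1: o_1 = (-3.4641, 2.0000, 3.0000)
after link 2: o_2 = (-1.9641, 4.5981, 2.0000)

-1.964 4.598 2.000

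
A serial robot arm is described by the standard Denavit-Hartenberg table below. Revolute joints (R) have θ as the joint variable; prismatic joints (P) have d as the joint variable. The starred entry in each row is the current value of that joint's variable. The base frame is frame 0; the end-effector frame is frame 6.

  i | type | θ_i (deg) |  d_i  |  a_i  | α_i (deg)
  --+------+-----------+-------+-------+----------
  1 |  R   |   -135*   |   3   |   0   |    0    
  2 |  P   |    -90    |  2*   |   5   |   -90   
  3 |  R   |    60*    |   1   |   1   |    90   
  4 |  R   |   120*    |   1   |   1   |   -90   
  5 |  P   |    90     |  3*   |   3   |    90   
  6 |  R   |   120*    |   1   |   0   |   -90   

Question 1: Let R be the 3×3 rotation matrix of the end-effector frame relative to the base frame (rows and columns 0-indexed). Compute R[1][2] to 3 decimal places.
0.507

End-effector z-axis (col 2 of R) = (-0.8602,0.5066,0.0580)
R[1][2] = 0.5066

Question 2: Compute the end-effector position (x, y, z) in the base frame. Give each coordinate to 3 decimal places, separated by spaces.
-2.263 0.521 6.250

after link 1: o_1 = (0.0000, 0.0000, 3.0000)
after link 2: o_2 = (-3.5355, 3.5355, 5.0000)
after link 3: o_3 = (-4.5962, 3.1820, 4.1340)
after link 4: o_4 = (-5.6442, 3.0052, 5.0670)
after link 5: o_5 = (-1.8278, 1.3102, 5.8170)
after link 6: o_6 = (-2.2634, 0.5210, 6.2500)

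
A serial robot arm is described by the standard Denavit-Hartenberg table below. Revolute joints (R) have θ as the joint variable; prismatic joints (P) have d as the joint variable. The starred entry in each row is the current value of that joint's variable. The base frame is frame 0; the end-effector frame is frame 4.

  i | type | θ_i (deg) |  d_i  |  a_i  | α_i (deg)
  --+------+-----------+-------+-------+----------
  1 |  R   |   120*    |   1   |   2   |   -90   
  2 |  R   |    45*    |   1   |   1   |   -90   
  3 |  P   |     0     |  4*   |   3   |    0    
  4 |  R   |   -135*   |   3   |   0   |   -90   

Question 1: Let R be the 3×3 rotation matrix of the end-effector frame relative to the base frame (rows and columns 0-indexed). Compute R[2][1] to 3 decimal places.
End-effector y-axis (col 1 of R) = (-0.3536,0.6124,0.7071)
R[2][1] = 0.7071

0.707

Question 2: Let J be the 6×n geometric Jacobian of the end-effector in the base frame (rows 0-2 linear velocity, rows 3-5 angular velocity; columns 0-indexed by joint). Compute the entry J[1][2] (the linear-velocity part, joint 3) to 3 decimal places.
prismatic axis z_2 = (0.3536,-0.6124,-0.7071)
J_v[:, 2] = z_2; J_ω[:, 2] = (0,0,0)
entry J[1][2] = -0.6124

-0.612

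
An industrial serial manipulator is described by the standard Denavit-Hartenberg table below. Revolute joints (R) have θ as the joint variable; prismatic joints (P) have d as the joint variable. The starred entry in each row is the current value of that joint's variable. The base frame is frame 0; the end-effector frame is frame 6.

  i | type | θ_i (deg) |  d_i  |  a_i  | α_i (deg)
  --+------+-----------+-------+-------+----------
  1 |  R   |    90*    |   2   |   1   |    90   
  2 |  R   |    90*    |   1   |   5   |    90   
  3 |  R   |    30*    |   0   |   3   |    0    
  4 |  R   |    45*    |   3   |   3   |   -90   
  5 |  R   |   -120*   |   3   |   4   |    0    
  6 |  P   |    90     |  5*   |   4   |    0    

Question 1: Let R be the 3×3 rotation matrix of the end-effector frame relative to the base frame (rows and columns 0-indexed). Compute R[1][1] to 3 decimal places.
-0.866

End-effector y-axis (col 1 of R) = (0.4830,-0.8660,0.1294)
R[1][1] = -0.8660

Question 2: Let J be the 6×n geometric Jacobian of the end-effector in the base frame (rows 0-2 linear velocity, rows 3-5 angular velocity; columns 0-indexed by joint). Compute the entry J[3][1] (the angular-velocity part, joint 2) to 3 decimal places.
axis z_1 = (1.0000,-0.0000,0.0000); lever o_n−o_1 = (8.8825,8.4641,1.0261)
cross product → J_v[:, 1] = (-0.0000,-1.0261,8.4641)
J_ω[:, 1] = z_1
entry J[3][1] = 1.0000

1.000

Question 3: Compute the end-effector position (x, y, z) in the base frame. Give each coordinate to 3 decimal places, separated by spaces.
after link 1: o_1 = (0.0000, 1.0000, 2.0000)
after link 2: o_2 = (1.0000, 1.0000, 7.0000)
after link 3: o_3 = (2.5000, 1.0000, 9.5981)
after link 4: o_4 = (5.3978, 4.0000, 10.3745)
after link 5: o_5 = (4.2424, 7.4641, 6.9591)
after link 6: o_6 = (8.8825, 9.4641, 3.0261)

8.883 9.464 3.026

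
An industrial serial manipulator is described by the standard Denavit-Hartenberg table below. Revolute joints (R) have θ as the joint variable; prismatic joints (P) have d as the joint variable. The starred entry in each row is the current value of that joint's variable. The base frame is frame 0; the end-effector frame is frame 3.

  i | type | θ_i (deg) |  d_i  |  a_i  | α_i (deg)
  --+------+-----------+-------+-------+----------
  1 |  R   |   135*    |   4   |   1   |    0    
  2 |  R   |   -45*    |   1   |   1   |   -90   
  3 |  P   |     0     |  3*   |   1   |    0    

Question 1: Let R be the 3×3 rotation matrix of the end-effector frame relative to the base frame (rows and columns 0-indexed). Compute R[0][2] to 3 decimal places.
End-effector z-axis (col 2 of R) = (-1.0000,0.0000,0.0000)
R[0][2] = -1.0000

-1.000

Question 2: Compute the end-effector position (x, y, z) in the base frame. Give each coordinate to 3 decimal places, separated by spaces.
-3.707 2.707 5.000

after link 1: o_1 = (-0.7071, 0.7071, 4.0000)
after link 2: o_2 = (-0.7071, 1.7071, 5.0000)
after link 3: o_3 = (-3.7071, 2.7071, 5.0000)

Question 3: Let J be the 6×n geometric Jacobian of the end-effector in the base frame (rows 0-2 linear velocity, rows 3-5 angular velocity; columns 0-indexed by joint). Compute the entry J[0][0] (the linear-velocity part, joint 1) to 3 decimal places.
-2.707

axis z_0 = ẑ; lever o_n−o_0 = (-3.7071,2.7071,5.0000)
cross product → J_v[:, 0] = (-2.7071,-3.7071,0.0000)
J_ω[:, 0] = z_0
entry J[0][0] = -2.7071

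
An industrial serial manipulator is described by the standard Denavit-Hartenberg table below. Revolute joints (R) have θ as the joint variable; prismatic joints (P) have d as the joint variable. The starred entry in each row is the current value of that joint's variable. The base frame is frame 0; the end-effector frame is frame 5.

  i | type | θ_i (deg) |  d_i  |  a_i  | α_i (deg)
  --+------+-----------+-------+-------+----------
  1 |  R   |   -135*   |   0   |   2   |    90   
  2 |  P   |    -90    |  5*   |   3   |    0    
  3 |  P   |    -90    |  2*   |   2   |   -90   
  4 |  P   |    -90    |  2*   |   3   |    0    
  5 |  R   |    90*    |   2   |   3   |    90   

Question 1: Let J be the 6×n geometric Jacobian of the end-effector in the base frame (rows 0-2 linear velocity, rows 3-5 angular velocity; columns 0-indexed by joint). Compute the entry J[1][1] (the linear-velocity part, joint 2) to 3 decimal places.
0.707

prismatic axis z_1 = (-0.7071,0.7071,0.0000)
J_v[:, 1] = z_1; J_ω[:, 1] = (0,0,0)
entry J[1][1] = 0.7071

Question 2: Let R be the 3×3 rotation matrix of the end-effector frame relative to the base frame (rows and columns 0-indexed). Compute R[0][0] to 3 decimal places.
0.707

End-effector x-axis (col 0 of R) = (0.7071,0.7071,-0.0000)
R[0][0] = 0.7071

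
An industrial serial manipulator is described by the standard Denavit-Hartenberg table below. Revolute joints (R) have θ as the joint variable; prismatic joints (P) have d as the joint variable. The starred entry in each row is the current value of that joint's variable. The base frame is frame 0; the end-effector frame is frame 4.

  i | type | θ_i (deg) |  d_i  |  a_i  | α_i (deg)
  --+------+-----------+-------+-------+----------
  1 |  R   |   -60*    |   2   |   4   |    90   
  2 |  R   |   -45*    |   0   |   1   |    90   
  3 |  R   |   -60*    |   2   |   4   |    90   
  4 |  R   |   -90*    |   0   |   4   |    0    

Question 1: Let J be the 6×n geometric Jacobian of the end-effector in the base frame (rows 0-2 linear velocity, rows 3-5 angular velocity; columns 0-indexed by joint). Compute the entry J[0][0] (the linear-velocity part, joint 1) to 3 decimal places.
axis z_0 = ẑ; lever o_n−o_0 = (6.7678,-4.7939,1.2929)
cross product → J_v[:, 0] = (4.7939,6.7678,-0.0000)
J_ω[:, 0] = z_0
entry J[0][0] = 4.7939

4.794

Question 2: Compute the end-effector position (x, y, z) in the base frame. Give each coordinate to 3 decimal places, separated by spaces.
after link 1: o_1 = (2.0000, -3.4641, 2.0000)
after link 2: o_2 = (2.3536, -4.0765, 1.2929)
after link 3: o_3 = (5.3536, -2.3444, -1.5355)
after link 4: o_4 = (6.7678, -4.7939, 1.2929)

6.768 -4.794 1.293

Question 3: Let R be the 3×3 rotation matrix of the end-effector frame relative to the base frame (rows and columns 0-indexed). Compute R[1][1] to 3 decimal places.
End-effector y-axis (col 1 of R) = (0.9268,0.1268,-0.3536)
R[1][1] = 0.1268

0.127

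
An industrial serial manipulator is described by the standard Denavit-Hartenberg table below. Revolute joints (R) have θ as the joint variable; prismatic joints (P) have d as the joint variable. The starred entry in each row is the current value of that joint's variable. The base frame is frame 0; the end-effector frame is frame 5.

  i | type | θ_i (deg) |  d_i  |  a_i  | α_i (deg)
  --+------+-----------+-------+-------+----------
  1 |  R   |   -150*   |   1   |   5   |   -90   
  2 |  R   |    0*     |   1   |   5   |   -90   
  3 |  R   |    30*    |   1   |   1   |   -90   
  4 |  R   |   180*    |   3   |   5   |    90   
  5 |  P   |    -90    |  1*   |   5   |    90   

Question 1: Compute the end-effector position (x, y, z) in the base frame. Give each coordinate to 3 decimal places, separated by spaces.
-4.160 -7.866 1.000

after link 1: o_1 = (-4.3301, -2.5000, 1.0000)
after link 2: o_2 = (-8.1603, -5.8660, 1.0000)
after link 3: o_3 = (-9.1603, -5.8660, -0.0000)
after link 4: o_4 = (-4.1603, -2.8660, 0.0000)
after link 5: o_5 = (-4.1603, -7.8660, 1.0000)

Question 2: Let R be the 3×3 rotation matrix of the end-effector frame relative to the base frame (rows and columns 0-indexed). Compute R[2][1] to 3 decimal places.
End-effector y-axis (col 1 of R) = (-0.0000,0.0000,1.0000)
R[2][1] = 1.0000

1.000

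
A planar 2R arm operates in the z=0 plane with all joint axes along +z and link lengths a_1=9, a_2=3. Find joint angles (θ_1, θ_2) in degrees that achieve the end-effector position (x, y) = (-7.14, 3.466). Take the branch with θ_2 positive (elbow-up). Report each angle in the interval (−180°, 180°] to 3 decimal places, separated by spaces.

cos θ_2 = (62.9928−9²−3²)/(2·9·3) = -0.5001; θ_2 = 120.0089° (elbow-up)
β = atan2(3.4660,-7.1400) = 154.1065°; ψ = atan2(2.5978,7.4996) = 19.1060°
θ_1 = β − ψ = 135.0005°

135.001 120.009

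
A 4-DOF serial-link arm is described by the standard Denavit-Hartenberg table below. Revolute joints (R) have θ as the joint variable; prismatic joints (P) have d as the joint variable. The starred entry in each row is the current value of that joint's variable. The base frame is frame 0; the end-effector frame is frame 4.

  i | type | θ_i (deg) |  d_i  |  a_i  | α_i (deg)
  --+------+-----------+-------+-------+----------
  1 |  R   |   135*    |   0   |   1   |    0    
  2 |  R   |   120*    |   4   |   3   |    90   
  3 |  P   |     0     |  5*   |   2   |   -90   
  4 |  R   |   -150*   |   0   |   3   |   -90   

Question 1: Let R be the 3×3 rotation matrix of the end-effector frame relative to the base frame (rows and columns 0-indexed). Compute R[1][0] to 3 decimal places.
End-effector x-axis (col 0 of R) = (-0.2588,0.9659,0.0000)
R[1][0] = 0.9659

0.966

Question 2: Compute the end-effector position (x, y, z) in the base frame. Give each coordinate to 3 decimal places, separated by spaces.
after link 1: o_1 = (-0.7071, 0.7071, 0.0000)
after link 2: o_2 = (-1.4836, -2.1907, 4.0000)
after link 3: o_3 = (-6.8308, -2.8284, 4.0000)
after link 4: o_4 = (-7.6073, 0.0694, 4.0000)

-7.607 0.069 4.000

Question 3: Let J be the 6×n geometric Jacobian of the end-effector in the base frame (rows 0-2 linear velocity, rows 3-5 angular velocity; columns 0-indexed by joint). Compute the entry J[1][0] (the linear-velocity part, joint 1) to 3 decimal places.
-7.607

axis z_0 = ẑ; lever o_n−o_0 = (-7.6073,0.0694,4.0000)
cross product → J_v[:, 0] = (-0.0694,-7.6073,0.0000)
J_ω[:, 0] = z_0
entry J[1][0] = -7.6073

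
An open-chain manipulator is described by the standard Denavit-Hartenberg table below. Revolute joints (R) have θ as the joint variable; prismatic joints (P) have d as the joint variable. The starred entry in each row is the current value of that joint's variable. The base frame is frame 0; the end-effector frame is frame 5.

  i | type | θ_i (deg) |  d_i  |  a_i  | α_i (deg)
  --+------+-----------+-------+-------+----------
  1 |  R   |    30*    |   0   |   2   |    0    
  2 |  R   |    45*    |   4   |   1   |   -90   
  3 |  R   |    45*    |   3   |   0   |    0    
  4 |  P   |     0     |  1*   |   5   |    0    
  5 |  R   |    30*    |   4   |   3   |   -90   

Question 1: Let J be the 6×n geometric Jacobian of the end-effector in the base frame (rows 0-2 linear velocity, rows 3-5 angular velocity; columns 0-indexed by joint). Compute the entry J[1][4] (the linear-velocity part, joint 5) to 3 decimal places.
axis z_4 = (-0.9659,0.2588,0.0000); lever o_n−o_4 = (-3.6627,1.7853,-2.8978)
cross product → J_v[:, 4] = (-0.7500,-2.7990,-0.7765)
J_ω[:, 4] = z_4
entry J[1][4] = -2.7990

-2.799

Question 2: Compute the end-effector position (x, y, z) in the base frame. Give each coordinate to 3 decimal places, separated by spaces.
after link 1: o_1 = (1.7321, 1.0000, 0.0000)
after link 2: o_2 = (1.9909, 1.9659, 4.0000)
after link 3: o_3 = (-0.9069, 2.7424, 4.0000)
after link 4: o_4 = (-0.9578, 6.4163, 0.4645)
after link 5: o_5 = (-4.6205, 8.2015, -2.4333)

-4.621 8.202 -2.433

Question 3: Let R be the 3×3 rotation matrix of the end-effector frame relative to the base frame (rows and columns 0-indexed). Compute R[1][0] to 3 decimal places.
0.250

End-effector x-axis (col 0 of R) = (0.0670,0.2500,-0.9659)
R[1][0] = 0.2500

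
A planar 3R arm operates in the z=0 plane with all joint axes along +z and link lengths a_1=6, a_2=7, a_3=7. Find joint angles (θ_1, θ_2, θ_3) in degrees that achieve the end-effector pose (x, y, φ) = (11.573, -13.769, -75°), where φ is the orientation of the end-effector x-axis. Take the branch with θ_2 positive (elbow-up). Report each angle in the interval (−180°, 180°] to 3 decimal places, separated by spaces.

wrist centre = target − a_3·(cos φ, sin φ) = (9.7613, -7.0075)
cos θ_2 = (144.3877−6²−7²)/(2·6·7) = 0.7070; θ_2 = 45.0090° (elbow-up)
β = atan2(-7.0075,9.7613) = -35.6742°; ψ = atan2(4.9505,10.9490) = 24.3299°
θ_1 = β − ψ = -60.0041°
θ_3 = φ − θ_1 − θ_2 = -60.0049° (wrapped to (-180°,180°])

-60.004 45.009 -60.005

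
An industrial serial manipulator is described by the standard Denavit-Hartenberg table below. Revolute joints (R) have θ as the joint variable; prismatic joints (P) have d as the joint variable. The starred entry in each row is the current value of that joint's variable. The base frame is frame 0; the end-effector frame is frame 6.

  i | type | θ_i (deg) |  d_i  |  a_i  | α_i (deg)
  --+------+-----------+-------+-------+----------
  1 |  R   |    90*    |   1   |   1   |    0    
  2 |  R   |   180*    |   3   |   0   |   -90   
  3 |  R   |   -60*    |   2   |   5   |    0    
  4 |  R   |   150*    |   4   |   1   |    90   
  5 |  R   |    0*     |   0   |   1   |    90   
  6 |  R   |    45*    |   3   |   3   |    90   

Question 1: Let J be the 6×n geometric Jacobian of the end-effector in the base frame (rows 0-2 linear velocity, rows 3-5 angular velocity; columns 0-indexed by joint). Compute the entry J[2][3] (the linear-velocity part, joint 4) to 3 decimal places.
-2.121

axis z_3 = (1.0000,-0.0000,0.0000); lever o_n−o_3 = (1.0000,-2.1213,-4.1213)
cross product → J_v[:, 3] = (0.0000,4.1213,-2.1213)
J_ω[:, 3] = z_3
entry J[2][3] = -2.1213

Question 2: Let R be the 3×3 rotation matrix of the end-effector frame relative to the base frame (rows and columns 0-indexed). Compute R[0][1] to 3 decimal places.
-1.000

End-effector y-axis (col 1 of R) = (-1.0000,0.0000,-0.0000)
R[0][1] = -1.0000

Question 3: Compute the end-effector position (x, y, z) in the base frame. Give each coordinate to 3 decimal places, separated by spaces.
3.000 -3.621 4.209

after link 1: o_1 = (0.0000, 1.0000, 1.0000)
after link 2: o_2 = (0.0000, 1.0000, 4.0000)
after link 3: o_3 = (2.0000, -1.5000, 8.3301)
after link 4: o_4 = (6.0000, -1.5000, 7.3301)
after link 5: o_5 = (6.0000, -1.5000, 6.3301)
after link 6: o_6 = (3.0000, -3.6213, 4.2088)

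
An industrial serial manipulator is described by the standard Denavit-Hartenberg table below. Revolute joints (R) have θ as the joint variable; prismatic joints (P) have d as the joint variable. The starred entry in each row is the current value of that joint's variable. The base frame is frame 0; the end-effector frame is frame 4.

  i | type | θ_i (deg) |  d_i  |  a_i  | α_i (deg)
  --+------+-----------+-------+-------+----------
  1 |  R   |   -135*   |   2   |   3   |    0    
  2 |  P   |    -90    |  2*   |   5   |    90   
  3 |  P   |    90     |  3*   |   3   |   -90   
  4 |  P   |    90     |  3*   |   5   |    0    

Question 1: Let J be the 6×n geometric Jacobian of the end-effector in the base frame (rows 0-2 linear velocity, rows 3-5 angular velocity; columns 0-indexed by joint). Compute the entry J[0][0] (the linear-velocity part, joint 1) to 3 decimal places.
2.121

axis z_0 = ẑ; lever o_n−o_0 = (-4.9497,-2.1213,7.0000)
cross product → J_v[:, 0] = (2.1213,-4.9497,0.0000)
J_ω[:, 0] = z_0
entry J[0][0] = 2.1213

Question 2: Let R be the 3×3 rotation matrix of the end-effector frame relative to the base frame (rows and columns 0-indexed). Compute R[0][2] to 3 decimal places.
0.707

End-effector z-axis (col 2 of R) = (0.7071,-0.7071,0.0000)
R[0][2] = 0.7071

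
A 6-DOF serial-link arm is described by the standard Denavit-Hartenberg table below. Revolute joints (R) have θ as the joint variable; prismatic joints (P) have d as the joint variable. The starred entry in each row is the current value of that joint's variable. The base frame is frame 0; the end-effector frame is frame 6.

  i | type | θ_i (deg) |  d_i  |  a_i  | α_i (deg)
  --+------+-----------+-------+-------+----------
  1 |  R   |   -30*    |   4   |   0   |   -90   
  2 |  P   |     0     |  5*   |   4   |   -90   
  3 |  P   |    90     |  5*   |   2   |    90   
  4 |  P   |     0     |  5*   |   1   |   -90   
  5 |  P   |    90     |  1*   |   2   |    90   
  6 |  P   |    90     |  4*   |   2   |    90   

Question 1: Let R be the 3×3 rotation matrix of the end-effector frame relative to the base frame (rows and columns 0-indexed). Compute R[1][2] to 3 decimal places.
End-effector z-axis (col 2 of R) = (-0.8660,0.5000,0.0000)
R[1][2] = 0.5000

0.500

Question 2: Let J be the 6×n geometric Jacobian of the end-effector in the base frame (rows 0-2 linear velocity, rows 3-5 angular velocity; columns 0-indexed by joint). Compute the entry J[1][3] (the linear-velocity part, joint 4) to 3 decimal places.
-0.500

prismatic axis z_3 = (0.8660,-0.5000,-0.0000)
J_v[:, 3] = z_3; J_ω[:, 3] = (0,0,0)
entry J[1][3] = -0.5000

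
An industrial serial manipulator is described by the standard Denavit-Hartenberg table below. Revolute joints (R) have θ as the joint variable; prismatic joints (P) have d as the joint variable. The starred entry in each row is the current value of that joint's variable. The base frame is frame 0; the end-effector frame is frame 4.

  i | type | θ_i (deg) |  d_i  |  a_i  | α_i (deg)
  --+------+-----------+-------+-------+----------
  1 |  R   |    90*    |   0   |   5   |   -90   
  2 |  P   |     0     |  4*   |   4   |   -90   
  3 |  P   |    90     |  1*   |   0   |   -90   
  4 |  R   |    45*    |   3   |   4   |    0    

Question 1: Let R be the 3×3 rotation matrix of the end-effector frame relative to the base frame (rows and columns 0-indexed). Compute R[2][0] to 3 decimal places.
End-effector x-axis (col 0 of R) = (0.7071,-0.0000,0.7071)
R[2][0] = 0.7071

0.707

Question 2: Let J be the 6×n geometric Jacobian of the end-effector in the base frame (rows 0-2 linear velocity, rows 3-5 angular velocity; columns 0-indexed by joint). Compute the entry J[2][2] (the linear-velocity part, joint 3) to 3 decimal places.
-1.000

prismatic axis z_2 = (-0.0000,0.0000,-1.0000)
J_v[:, 2] = z_2; J_ω[:, 2] = (0,0,0)
entry J[2][2] = -1.0000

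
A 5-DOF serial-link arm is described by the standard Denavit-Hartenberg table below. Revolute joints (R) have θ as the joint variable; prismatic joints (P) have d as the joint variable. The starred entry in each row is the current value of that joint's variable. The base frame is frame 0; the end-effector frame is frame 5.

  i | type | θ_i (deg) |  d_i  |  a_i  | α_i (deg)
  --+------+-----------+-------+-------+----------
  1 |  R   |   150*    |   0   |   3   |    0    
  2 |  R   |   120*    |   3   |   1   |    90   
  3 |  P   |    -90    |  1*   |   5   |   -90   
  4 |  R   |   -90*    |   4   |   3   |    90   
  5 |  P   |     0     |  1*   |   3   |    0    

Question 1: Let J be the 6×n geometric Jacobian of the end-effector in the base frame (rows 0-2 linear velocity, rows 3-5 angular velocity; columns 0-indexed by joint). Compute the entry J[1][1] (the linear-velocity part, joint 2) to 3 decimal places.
axis z_1 = (0.0000,0.0000,1.0000); lever o_n−o_1 = (-7.0000,-5.0000,-1.0000)
cross product → J_v[:, 1] = (5.0000,-7.0000,0.0000)
J_ω[:, 1] = z_1
entry J[1][1] = -7.0000

-7.000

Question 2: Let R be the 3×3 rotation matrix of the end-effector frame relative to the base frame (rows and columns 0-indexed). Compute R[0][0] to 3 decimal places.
-1.000

End-effector x-axis (col 0 of R) = (-1.0000,0.0000,0.0000)
R[0][0] = -1.0000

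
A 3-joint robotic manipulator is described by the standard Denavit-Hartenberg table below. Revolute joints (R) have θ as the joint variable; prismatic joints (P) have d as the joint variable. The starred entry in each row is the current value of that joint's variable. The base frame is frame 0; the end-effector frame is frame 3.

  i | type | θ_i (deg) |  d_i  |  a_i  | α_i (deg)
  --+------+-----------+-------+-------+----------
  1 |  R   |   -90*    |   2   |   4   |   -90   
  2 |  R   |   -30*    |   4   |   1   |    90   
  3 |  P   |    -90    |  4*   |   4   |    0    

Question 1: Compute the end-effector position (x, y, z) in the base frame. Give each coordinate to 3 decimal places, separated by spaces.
after link 1: o_1 = (0.0000, -4.0000, 2.0000)
after link 2: o_2 = (4.0000, -4.8660, 2.5000)
after link 3: o_3 = (-0.0000, -2.8660, 5.9641)

-0.000 -2.866 5.964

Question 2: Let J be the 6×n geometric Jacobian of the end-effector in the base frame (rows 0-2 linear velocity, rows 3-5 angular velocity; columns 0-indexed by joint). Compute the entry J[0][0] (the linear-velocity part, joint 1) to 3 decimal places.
2.866

axis z_0 = ẑ; lever o_n−o_0 = (-0.0000,-2.8660,5.9641)
cross product → J_v[:, 0] = (2.8660,-0.0000,0.0000)
J_ω[:, 0] = z_0
entry J[0][0] = 2.8660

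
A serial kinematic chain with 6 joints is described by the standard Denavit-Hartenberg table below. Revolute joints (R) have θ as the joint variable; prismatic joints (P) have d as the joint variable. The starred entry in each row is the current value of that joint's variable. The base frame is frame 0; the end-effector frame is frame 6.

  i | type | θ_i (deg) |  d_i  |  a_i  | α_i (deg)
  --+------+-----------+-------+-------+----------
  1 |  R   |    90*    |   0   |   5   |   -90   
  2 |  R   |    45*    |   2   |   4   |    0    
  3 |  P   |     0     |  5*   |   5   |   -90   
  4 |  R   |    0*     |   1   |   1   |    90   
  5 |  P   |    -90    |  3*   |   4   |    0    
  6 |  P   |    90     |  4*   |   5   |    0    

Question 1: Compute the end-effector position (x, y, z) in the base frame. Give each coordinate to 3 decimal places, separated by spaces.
after link 1: o_1 = (0.0000, 5.0000, 0.0000)
after link 2: o_2 = (-2.0000, 7.8284, -2.8284)
after link 3: o_3 = (-7.0000, 11.3640, -6.3640)
after link 4: o_4 = (-7.0000, 11.3640, -7.7782)
after link 5: o_5 = (-10.0000, 14.1924, -4.9497)
after link 6: o_6 = (-14.0000, 17.7279, -8.4853)

-14.000 17.728 -8.485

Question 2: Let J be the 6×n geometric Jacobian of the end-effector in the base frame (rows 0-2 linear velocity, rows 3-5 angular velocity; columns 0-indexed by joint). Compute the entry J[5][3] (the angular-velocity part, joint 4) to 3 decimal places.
-0.707

axis z_3 = (-0.0000,-0.7071,-0.7071); lever o_n−o_3 = (-7.0000,6.3640,-2.1213)
cross product → J_v[:, 3] = (6.0000,4.9497,-4.9497)
J_ω[:, 3] = z_3
entry J[5][3] = -0.7071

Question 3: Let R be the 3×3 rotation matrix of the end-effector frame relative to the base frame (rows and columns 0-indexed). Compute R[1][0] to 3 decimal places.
0.707

End-effector x-axis (col 0 of R) = (0.0000,0.7071,-0.7071)
R[1][0] = 0.7071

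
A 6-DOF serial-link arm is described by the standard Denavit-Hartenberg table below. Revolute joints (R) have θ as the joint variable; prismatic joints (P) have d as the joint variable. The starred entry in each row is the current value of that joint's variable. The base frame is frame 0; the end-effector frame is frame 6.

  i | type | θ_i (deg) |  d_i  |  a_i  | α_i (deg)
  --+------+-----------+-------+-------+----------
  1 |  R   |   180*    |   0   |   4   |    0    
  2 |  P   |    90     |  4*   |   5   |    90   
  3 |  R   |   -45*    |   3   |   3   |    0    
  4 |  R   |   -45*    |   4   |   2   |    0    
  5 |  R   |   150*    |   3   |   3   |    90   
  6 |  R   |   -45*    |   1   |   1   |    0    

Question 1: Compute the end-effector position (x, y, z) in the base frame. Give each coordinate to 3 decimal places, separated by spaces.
after link 1: o_1 = (-4.0000, 0.0000, 0.0000)
after link 2: o_2 = (-4.0000, -5.0000, 4.0000)
after link 3: o_3 = (-7.0000, -7.1213, 1.8787)
after link 4: o_4 = (-11.0000, -7.1213, -0.1213)
after link 5: o_5 = (-14.0000, -8.6213, 2.4768)
after link 6: o_6 = (-13.2929, -9.8409, 2.5891)

-13.293 -9.841 2.589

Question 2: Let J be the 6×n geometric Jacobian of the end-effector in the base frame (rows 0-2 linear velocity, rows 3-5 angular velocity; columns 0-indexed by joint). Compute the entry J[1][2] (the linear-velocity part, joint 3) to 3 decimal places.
axis z_2 = (-1.0000,0.0000,0.0000); lever o_n−o_2 = (-9.2929,-4.8409,-1.4109)
cross product → J_v[:, 2] = (0.0000,-1.4109,4.8409)
J_ω[:, 2] = z_2
entry J[1][2] = -1.4109

-1.411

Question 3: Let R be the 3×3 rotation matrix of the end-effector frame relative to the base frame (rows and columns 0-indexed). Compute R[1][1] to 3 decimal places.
End-effector y-axis (col 1 of R) = (-0.7071,-0.3536,0.6124)
R[1][1] = -0.3536

-0.354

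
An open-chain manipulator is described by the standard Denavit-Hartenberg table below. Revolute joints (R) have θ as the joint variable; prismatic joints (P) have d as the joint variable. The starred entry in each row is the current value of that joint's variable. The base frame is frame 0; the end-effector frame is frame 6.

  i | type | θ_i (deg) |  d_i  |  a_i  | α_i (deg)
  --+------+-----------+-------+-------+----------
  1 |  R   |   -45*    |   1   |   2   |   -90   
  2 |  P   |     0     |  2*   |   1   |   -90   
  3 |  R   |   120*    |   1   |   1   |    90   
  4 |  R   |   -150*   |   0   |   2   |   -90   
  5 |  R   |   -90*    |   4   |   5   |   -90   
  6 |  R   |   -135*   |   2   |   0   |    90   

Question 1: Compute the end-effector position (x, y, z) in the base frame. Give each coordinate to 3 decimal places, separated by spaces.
after link 1: o_1 = (1.4142, -1.4142, 1.0000)
after link 2: o_2 = (3.5355, -0.7071, 1.0000)
after link 3: o_3 = (2.5696, -0.9659, 0.0000)
after link 4: o_4 = (4.2426, -0.5176, 1.0000)
after link 5: o_5 = (3.6049, -5.8649, 4.4641)
after link 6: o_6 = (5.2779, -5.4166, 5.4641)

5.278 -5.417 5.464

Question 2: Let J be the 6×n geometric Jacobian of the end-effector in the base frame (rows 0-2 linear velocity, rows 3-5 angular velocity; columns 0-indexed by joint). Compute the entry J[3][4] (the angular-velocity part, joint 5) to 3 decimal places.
-0.483

axis z_4 = (-0.4830,-0.1294,0.8660); lever o_n−o_4 = (1.0353,-4.8990,4.4641)
cross product → J_v[:, 4] = (3.6649,3.0526,2.5000)
J_ω[:, 4] = z_4
entry J[3][4] = -0.4830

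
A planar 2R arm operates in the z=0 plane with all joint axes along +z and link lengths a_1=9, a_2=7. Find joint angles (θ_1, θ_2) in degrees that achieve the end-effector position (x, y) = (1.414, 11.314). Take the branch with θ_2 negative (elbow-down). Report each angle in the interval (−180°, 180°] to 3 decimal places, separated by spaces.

120.750 -89.997

cos θ_2 = (130.0060−9²−7²)/(2·9·7) = 0.0000; θ_2 = -89.9973° (elbow-down)
β = atan2(11.3140,1.4140) = 82.8762°; ψ = atan2(-7.0000,9.0003) = -37.8740°
θ_1 = β − ψ = 120.7502°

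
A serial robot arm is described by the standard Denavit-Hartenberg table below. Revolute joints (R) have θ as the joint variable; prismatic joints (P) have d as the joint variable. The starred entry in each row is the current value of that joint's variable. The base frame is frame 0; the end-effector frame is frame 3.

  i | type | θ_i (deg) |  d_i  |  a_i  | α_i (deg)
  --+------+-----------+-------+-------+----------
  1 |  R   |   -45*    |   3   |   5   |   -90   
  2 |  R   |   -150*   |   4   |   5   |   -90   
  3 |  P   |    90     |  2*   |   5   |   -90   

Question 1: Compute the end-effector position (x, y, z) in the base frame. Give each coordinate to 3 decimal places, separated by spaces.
after link 1: o_1 = (3.5355, -3.5355, 3.0000)
after link 2: o_2 = (3.3021, 2.3548, 5.5000)
after link 3: o_3 = (0.4737, -1.8879, 7.2321)

0.474 -1.888 7.232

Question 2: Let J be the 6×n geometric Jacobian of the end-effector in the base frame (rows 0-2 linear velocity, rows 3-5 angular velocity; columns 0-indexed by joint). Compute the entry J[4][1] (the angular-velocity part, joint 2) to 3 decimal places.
axis z_1 = (0.7071,0.7071,0.0000); lever o_n−o_1 = (-3.0619,1.6476,4.2321)
cross product → J_v[:, 1] = (2.9925,-2.9925,3.3301)
J_ω[:, 1] = z_1
entry J[4][1] = 0.7071

0.707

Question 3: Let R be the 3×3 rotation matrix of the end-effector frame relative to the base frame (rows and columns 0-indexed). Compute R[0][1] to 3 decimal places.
-0.354

End-effector y-axis (col 1 of R) = (-0.3536,0.3536,-0.8660)
R[0][1] = -0.3536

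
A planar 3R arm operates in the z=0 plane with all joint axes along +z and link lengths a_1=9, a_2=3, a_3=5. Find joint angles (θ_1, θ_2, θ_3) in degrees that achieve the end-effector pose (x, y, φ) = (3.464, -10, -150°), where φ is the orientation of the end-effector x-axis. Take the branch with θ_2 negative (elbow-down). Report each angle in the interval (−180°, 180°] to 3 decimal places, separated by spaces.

-30.000 -60.002 -59.998

wrist centre = target − a_3·(cos φ, sin φ) = (7.7941, -7.5000)
cos θ_2 = (116.9984−9²−3²)/(2·9·3) = 0.5000; θ_2 = -60.0019° (elbow-down)
β = atan2(-7.5000,7.7941) = -43.8983°; ψ = atan2(-2.5981,10.4999) = -13.8983°
θ_1 = β − ψ = -30.0000°
θ_3 = φ − θ_1 − θ_2 = -59.9981° (wrapped to (-180°,180°])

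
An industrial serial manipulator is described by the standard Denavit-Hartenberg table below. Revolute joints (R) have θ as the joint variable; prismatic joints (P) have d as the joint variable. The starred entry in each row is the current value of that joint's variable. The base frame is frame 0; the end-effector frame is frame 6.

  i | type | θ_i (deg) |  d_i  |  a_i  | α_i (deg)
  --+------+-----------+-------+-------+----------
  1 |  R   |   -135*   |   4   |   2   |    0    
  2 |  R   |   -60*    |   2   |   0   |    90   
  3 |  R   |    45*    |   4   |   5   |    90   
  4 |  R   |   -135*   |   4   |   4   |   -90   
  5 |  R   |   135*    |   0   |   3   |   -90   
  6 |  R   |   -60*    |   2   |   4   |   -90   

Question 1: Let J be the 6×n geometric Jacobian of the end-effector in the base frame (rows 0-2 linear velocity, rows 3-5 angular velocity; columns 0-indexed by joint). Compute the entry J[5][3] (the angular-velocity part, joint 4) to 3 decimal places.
-0.707

axis z_3 = (-0.6830,0.1830,-0.7071); lever o_n−o_3 = (-3.8750,-0.8023,0.8785)
cross product → J_v[:, 3] = (-0.4065,3.3401,1.2572)
J_ω[:, 3] = z_3
entry J[5][3] = -0.7071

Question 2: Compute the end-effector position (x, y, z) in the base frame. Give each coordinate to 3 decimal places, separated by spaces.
after link 1: o_1 = (-1.4142, -1.4142, 4.0000)
after link 2: o_2 = (-1.4142, -1.4142, 6.0000)
after link 3: o_3 = (-3.7940, 3.3646, 9.5355)
after link 4: o_4 = (-5.3263, 0.8469, 4.7071)
after link 5: o_5 = (-4.5137, 2.1821, 7.2678)
after link 6: o_6 = (-7.6690, 2.5622, 10.4140)

-7.669 2.562 10.414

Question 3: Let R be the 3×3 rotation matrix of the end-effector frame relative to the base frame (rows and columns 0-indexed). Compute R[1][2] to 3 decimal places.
End-effector z-axis (col 2 of R) = (0.5676,0.6622,0.4892)
R[1][2] = 0.6622

0.662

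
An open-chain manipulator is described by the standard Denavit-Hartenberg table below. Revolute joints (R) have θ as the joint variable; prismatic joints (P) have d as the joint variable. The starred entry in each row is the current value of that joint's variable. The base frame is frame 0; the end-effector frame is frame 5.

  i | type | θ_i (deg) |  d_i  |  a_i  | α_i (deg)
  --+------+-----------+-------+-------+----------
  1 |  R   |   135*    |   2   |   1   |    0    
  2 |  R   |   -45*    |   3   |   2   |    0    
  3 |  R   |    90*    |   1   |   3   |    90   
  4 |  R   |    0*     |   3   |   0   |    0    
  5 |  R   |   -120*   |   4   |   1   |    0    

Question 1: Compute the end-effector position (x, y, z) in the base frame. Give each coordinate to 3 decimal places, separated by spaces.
after link 1: o_1 = (-0.7071, 0.7071, 2.0000)
after link 2: o_2 = (-0.7071, 2.7071, 5.0000)
after link 3: o_3 = (-3.7071, 2.7071, 6.0000)
after link 4: o_4 = (-3.7071, 5.7071, 6.0000)
after link 5: o_5 = (-3.2071, 9.7071, 5.1340)

-3.207 9.707 5.134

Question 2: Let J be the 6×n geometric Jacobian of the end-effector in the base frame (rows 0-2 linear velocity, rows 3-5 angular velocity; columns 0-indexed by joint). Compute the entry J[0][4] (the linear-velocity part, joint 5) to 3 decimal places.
-0.866

axis z_4 = (0.0000,1.0000,0.0000); lever o_n−o_4 = (0.5000,4.0000,-0.8660)
cross product → J_v[:, 4] = (-0.8660,0.0000,-0.5000)
J_ω[:, 4] = z_4
entry J[0][4] = -0.8660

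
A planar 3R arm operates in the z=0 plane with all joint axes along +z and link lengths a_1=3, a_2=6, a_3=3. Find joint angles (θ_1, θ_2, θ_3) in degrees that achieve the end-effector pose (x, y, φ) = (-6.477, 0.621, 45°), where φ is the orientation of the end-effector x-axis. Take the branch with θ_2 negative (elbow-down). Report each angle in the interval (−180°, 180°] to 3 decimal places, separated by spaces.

-150.009 -29.984 -135.007

wrist centre = target − a_3·(cos φ, sin φ) = (-8.5983, -1.5003)
cos θ_2 = (76.1821−3²−6²)/(2·3·6) = 0.8662; θ_2 = -29.9836° (elbow-down)
β = atan2(-1.5003,-8.5983) = -170.1021°; ψ = atan2(-2.9985,8.1970) = -20.0928°
θ_1 = β − ψ = -150.0093°
θ_3 = φ − θ_1 − θ_2 = -135.0071° (wrapped to (-180°,180°])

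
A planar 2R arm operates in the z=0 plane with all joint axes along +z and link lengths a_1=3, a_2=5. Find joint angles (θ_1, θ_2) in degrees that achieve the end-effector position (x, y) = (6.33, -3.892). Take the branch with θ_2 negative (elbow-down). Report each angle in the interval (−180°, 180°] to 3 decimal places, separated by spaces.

cos θ_2 = (55.2166−3²−5²)/(2·3·5) = 0.7072; θ_2 = -44.9909° (elbow-down)
β = atan2(-3.8920,6.3300) = -31.5853°; ψ = atan2(-3.5350,6.5361) = -28.4062°
θ_1 = β − ψ = -3.1790°

-3.179 -44.991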